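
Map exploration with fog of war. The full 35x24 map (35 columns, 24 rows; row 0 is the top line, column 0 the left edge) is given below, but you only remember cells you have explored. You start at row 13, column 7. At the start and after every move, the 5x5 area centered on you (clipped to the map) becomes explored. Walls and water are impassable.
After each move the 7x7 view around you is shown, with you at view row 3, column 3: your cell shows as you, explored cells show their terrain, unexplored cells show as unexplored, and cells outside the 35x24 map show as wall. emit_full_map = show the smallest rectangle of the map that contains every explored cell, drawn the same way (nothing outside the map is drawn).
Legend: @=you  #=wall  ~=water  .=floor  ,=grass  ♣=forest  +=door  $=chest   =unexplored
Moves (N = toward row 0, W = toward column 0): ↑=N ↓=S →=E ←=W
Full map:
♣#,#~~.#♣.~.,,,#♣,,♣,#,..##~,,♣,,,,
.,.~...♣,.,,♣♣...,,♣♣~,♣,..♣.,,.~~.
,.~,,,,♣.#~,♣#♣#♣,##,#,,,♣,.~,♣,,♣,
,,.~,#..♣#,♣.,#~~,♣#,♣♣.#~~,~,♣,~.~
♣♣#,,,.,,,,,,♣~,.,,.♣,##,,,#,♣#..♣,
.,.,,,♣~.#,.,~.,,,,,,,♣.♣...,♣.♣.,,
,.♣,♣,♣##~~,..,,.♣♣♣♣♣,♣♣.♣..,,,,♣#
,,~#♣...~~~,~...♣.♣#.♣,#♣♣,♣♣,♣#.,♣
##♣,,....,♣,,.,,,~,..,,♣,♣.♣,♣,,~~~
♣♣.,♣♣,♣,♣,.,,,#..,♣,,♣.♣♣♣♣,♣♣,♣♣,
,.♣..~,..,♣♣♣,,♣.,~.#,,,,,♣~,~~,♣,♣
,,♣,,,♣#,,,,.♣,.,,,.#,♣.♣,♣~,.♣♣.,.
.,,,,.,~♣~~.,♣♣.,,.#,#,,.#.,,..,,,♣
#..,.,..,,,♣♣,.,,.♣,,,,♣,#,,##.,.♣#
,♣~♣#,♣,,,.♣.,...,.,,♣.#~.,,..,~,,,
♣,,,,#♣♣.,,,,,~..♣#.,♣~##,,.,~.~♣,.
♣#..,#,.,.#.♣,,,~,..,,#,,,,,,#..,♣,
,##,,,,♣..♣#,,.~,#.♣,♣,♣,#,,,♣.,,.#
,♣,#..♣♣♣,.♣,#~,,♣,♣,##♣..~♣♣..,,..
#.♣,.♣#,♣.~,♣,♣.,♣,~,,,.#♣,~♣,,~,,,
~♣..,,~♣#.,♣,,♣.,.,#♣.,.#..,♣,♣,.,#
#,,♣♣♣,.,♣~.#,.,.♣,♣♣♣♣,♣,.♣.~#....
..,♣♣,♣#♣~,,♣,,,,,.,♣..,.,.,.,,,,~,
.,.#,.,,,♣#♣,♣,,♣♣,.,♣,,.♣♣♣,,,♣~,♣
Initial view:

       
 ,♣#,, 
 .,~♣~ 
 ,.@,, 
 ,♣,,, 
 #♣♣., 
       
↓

 ,♣#,, 
 .,~♣~ 
 ,..,, 
 ,♣@,, 
 #♣♣., 
 #,.,. 
       

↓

 .,~♣~ 
 ,..,, 
 ,♣,,, 
 #♣@., 
 #,.,. 
 ,,♣.. 
       

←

  .,~♣~
 .,..,,
 #,♣,,,
 ,#@♣.,
 ,#,.,.
 ,,,♣..
       

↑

  ,♣#,,
 ,.,~♣~
 .,..,,
 #,@,,,
 ,#♣♣.,
 ,#,.,.
 ,,,♣..

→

 ,♣#,, 
,.,~♣~ 
.,..,, 
#,♣@,, 
,#♣♣., 
,#,.,. 
,,,♣.. 

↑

       
 ,♣#,, 
,.,~♣~ 
.,.@,, 
#,♣,,, 
,#♣♣., 
,#,.,. 

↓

 ,♣#,, 
,.,~♣~ 
.,..,, 
#,♣@,, 
,#♣♣., 
,#,.,. 
,,,♣.. 

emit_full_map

 ,♣#,,
,.,~♣~
.,..,,
#,♣@,,
,#♣♣.,
,#,.,.
,,,♣..

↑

       
 ,♣#,, 
,.,~♣~ 
.,.@,, 
#,♣,,, 
,#♣♣., 
,#,.,. 


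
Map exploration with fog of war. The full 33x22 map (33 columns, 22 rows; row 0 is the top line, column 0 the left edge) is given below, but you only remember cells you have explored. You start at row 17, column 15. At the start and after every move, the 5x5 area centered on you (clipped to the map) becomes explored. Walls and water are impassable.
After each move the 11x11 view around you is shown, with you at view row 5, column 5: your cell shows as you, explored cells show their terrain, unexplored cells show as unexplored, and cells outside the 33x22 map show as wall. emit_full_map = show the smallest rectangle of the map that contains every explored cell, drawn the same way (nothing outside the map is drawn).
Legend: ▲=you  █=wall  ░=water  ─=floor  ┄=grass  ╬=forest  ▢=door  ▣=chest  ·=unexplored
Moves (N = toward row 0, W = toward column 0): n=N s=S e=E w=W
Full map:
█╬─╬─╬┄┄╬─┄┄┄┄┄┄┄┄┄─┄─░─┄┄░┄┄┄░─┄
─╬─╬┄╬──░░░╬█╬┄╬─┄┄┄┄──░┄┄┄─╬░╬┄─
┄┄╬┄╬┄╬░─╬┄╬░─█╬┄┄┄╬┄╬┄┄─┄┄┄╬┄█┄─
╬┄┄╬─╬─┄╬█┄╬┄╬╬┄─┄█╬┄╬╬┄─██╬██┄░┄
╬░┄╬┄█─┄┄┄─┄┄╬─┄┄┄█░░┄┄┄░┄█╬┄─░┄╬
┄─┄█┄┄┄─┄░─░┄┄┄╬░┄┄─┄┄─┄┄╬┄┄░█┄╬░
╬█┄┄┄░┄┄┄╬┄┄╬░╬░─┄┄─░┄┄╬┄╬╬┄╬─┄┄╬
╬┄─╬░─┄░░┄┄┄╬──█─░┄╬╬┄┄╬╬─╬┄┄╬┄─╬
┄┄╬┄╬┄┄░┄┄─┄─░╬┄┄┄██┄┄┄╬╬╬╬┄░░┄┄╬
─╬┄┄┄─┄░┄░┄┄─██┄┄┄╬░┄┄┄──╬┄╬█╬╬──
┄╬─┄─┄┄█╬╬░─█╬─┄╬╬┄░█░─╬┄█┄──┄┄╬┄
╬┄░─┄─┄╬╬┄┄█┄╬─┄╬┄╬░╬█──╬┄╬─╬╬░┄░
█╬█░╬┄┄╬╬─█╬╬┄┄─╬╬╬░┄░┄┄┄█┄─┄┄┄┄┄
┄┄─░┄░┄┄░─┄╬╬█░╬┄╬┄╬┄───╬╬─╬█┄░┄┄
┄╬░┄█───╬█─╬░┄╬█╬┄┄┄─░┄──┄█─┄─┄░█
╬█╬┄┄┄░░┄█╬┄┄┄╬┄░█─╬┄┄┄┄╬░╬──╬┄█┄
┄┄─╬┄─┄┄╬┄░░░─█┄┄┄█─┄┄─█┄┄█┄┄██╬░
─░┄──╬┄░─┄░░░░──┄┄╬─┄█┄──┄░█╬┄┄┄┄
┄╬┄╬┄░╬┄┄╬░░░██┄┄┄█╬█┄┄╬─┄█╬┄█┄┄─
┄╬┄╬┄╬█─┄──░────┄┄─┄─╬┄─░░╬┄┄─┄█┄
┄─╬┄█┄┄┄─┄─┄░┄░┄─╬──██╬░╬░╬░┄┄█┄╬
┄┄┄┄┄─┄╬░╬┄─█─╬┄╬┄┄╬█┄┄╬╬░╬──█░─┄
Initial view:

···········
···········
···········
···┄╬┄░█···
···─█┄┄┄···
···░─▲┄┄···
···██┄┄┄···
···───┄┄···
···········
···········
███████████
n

···········
···········
···········
···┄╬█╬┄···
···┄╬┄░█···
···─█▲┄┄···
···░──┄┄···
···██┄┄┄···
···───┄┄···
···········
···········

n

···········
···········
···········
···█░╬┄╬···
···┄╬█╬┄···
···┄╬▲░█···
···─█┄┄┄···
···░──┄┄···
···██┄┄┄···
···───┄┄···
···········

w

···········
···········
···········
···╬█░╬┄╬··
···░┄╬█╬┄··
···┄┄▲┄░█··
···░─█┄┄┄··
···░░──┄┄··
····██┄┄┄··
····───┄┄··
···········

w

···········
···········
···········
···╬╬█░╬┄╬·
···╬░┄╬█╬┄·
···┄┄▲╬┄░█·
···░░─█┄┄┄·
···░░░──┄┄·
·····██┄┄┄·
·····───┄┄·
···········

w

···········
···········
···········
···┄╬╬█░╬┄╬
···─╬░┄╬█╬┄
···╬┄▲┄╬┄░█
···░░░─█┄┄┄
···░░░░──┄┄
······██┄┄┄
······───┄┄
···········

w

···········
···········
···········
···─┄╬╬█░╬┄
···█─╬░┄╬█╬
···█╬▲┄┄╬┄░
···┄░░░─█┄┄
···┄░░░░──┄
·······██┄┄
·······───┄
···········

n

···········
···········
···········
···─█╬╬┄···
···─┄╬╬█░╬┄
···█─▲░┄╬█╬
···█╬┄┄┄╬┄░
···┄░░░─█┄┄
···┄░░░░──┄
·······██┄┄
·······───┄

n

···········
···········
···········
···┄┄█┄╬···
···─█╬╬┄···
···─┄▲╬█░╬┄
···█─╬░┄╬█╬
···█╬┄┄┄╬┄░
···┄░░░─█┄┄
···┄░░░░──┄
·······██┄┄

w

···········
···········
···········
···╬┄┄█┄╬··
···╬─█╬╬┄··
···░─▲╬╬█░╬
···╬█─╬░┄╬█
···┄█╬┄┄┄╬┄
····┄░░░─█┄
····┄░░░░──
········██┄

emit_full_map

╬┄┄█┄╬····
╬─█╬╬┄····
░─▲╬╬█░╬┄╬
╬█─╬░┄╬█╬┄
┄█╬┄┄┄╬┄░█
·┄░░░─█┄┄┄
·┄░░░░──┄┄
·····██┄┄┄
·····───┄┄

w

···········
···········
···········
···╬╬┄┄█┄╬·
···╬╬─█╬╬┄·
···┄░▲┄╬╬█░
···─╬█─╬░┄╬
···░┄█╬┄┄┄╬
·····┄░░░─█
·····┄░░░░─
·········██

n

···········
···········
···········
···█╬╬░─···
···╬╬┄┄█┄╬·
···╬╬▲█╬╬┄·
···┄░─┄╬╬█░
···─╬█─╬░┄╬
···░┄█╬┄┄┄╬
·····┄░░░─█
·····┄░░░░─

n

···········
···········
···········
···░┄░┄┄···
···█╬╬░─···
···╬╬▲┄█┄╬·
···╬╬─█╬╬┄·
···┄░─┄╬╬█░
···─╬█─╬░┄╬
···░┄█╬┄┄┄╬
·····┄░░░─█

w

···········
···········
···········
···┄░┄░┄┄··
···┄█╬╬░─··
···┄╬▲┄┄█┄╬
···┄╬╬─█╬╬┄
···┄┄░─┄╬╬█
····─╬█─╬░┄
····░┄█╬┄┄┄
······┄░░░─

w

···········
···········
···········
···─┄░┄░┄┄·
···┄┄█╬╬░─·
···─┄▲╬┄┄█┄
···┄┄╬╬─█╬╬
···░┄┄░─┄╬╬
·····─╬█─╬░
·····░┄█╬┄┄
·······┄░░░

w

···········
···········
···········
···┄─┄░┄░┄┄
···─┄┄█╬╬░─
···┄─▲╬╬┄┄█
···╬┄┄╬╬─█╬
···┄░┄┄░─┄╬
······─╬█─╬
······░┄█╬┄
········┄░░

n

···········
···········
···········
···╬┄┄░┄···
···┄─┄░┄░┄┄
···─┄▲█╬╬░─
···┄─┄╬╬┄┄█
···╬┄┄╬╬─█╬
···┄░┄┄░─┄╬
······─╬█─╬
······░┄█╬┄

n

···········
···········
···········
···░─┄░░···
···╬┄┄░┄···
···┄─▲░┄░┄┄
···─┄┄█╬╬░─
···┄─┄╬╬┄┄█
···╬┄┄╬╬─█╬
···┄░┄┄░─┄╬
······─╬█─╬

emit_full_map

░─┄░░·········
╬┄┄░┄·········
┄─▲░┄░┄┄······
─┄┄█╬╬░─······
┄─┄╬╬┄┄█┄╬····
╬┄┄╬╬─█╬╬┄····
┄░┄┄░─┄╬╬█░╬┄╬
···─╬█─╬░┄╬█╬┄
···░┄█╬┄┄┄╬┄░█
·····┄░░░─█┄┄┄
·····┄░░░░──┄┄
·········██┄┄┄
·········───┄┄

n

···········
···········
···········
···┄░┄┄┄···
···░─┄░░···
···╬┄▲░┄···
···┄─┄░┄░┄┄
···─┄┄█╬╬░─
···┄─┄╬╬┄┄█
···╬┄┄╬╬─█╬
···┄░┄┄░─┄╬

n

···········
···········
···········
···┄┄┄─┄···
···┄░┄┄┄···
···░─▲░░···
···╬┄┄░┄···
···┄─┄░┄░┄┄
···─┄┄█╬╬░─
···┄─┄╬╬┄┄█
···╬┄┄╬╬─█╬

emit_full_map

┄┄┄─┄·········
┄░┄┄┄·········
░─▲░░·········
╬┄┄░┄·········
┄─┄░┄░┄┄······
─┄┄█╬╬░─······
┄─┄╬╬┄┄█┄╬····
╬┄┄╬╬─█╬╬┄····
┄░┄┄░─┄╬╬█░╬┄╬
···─╬█─╬░┄╬█╬┄
···░┄█╬┄┄┄╬┄░█
·····┄░░░─█┄┄┄
·····┄░░░░──┄┄
·········██┄┄┄
·········───┄┄


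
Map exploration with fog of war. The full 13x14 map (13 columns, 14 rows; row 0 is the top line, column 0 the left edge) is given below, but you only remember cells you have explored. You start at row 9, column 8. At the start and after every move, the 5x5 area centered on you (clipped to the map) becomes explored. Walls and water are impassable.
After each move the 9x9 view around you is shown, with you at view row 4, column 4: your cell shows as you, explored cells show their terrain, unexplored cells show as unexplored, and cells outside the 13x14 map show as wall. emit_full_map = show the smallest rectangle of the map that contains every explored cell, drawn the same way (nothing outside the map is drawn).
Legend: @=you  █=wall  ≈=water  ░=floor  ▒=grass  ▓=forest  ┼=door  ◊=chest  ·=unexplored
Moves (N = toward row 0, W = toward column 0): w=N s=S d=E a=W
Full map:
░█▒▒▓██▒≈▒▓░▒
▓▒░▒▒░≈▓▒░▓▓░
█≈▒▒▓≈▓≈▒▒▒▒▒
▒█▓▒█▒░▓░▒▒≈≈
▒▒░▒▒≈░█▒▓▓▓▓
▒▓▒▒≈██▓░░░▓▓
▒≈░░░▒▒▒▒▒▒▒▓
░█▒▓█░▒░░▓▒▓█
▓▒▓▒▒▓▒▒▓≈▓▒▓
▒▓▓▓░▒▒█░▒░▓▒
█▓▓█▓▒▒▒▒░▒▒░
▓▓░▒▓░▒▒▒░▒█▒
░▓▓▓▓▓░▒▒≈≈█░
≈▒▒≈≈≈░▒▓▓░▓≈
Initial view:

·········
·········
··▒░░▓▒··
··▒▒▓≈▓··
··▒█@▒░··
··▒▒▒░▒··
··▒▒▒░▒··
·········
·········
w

·········
·········
··▒▒▒▒▒··
··▒░░▓▒··
··▒▒@≈▓··
··▒█░▒░··
··▒▒▒░▒··
··▒▒▒░▒··
·········

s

·········
··▒▒▒▒▒··
··▒░░▓▒··
··▒▒▓≈▓··
··▒█@▒░··
··▒▒▒░▒··
··▒▒▒░▒··
·········
·········

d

········█
·▒▒▒▒▒··█
·▒░░▓▒▓·█
·▒▒▓≈▓▒·█
·▒█░@░▓·█
·▒▒▒░▒▒·█
·▒▒▒░▒█·█
········█
········█

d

·······██
▒▒▒▒▒··██
▒░░▓▒▓███
▒▒▓≈▓▒▓██
▒█░▒@▓▒██
▒▒▒░▒▒░██
▒▒▒░▒█▒██
·······██
·······██

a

········█
·▒▒▒▒▒··█
·▒░░▓▒▓██
·▒▒▓≈▓▒▓█
·▒█░@░▓▒█
·▒▒▒░▒▒░█
·▒▒▒░▒█▒█
········█
········█

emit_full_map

▒▒▒▒▒··
▒░░▓▒▓█
▒▒▓≈▓▒▓
▒█░@░▓▒
▒▒▒░▒▒░
▒▒▒░▒█▒

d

·······██
▒▒▒▒▒··██
▒░░▓▒▓███
▒▒▓≈▓▒▓██
▒█░▒@▓▒██
▒▒▒░▒▒░██
▒▒▒░▒█▒██
·······██
·······██

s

▒▒▒▒▒··██
▒░░▓▒▓███
▒▒▓≈▓▒▓██
▒█░▒░▓▒██
▒▒▒░@▒░██
▒▒▒░▒█▒██
··▒≈≈█░██
·······██
█████████

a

·▒▒▒▒▒··█
·▒░░▓▒▓██
·▒▒▓≈▓▒▓█
·▒█░▒░▓▒█
·▒▒▒@▒▒░█
·▒▒▒░▒█▒█
··▒▒≈≈█░█
········█
█████████

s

·▒░░▓▒▓██
·▒▒▓≈▓▒▓█
·▒█░▒░▓▒█
·▒▒▒░▒▒░█
·▒▒▒@▒█▒█
··▒▒≈≈█░█
··▒▓▓░▓·█
█████████
█████████

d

▒░░▓▒▓███
▒▒▓≈▓▒▓██
▒█░▒░▓▒██
▒▒▒░▒▒░██
▒▒▒░@█▒██
·▒▒≈≈█░██
·▒▓▓░▓≈██
█████████
█████████

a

·▒░░▓▒▓██
·▒▒▓≈▓▒▓█
·▒█░▒░▓▒█
·▒▒▒░▒▒░█
·▒▒▒@▒█▒█
··▒▒≈≈█░█
··▒▓▓░▓≈█
█████████
█████████

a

··▒░░▓▒▓█
··▒▒▓≈▓▒▓
··▒█░▒░▓▒
··▒▒▒░▒▒░
··▒▒@░▒█▒
··░▒▒≈≈█░
··░▒▓▓░▓≈
█████████
█████████

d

·▒░░▓▒▓██
·▒▒▓≈▓▒▓█
·▒█░▒░▓▒█
·▒▒▒░▒▒░█
·▒▒▒@▒█▒█
·░▒▒≈≈█░█
·░▒▓▓░▓≈█
█████████
█████████

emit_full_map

▒▒▒▒▒··
▒░░▓▒▓█
▒▒▓≈▓▒▓
▒█░▒░▓▒
▒▒▒░▒▒░
▒▒▒@▒█▒
░▒▒≈≈█░
░▒▓▓░▓≈

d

▒░░▓▒▓███
▒▒▓≈▓▒▓██
▒█░▒░▓▒██
▒▒▒░▒▒░██
▒▒▒░@█▒██
░▒▒≈≈█░██
░▒▓▓░▓≈██
█████████
█████████

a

·▒░░▓▒▓██
·▒▒▓≈▓▒▓█
·▒█░▒░▓▒█
·▒▒▒░▒▒░█
·▒▒▒@▒█▒█
·░▒▒≈≈█░█
·░▒▓▓░▓≈█
█████████
█████████

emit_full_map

▒▒▒▒▒··
▒░░▓▒▓█
▒▒▓≈▓▒▓
▒█░▒░▓▒
▒▒▒░▒▒░
▒▒▒@▒█▒
░▒▒≈≈█░
░▒▓▓░▓≈


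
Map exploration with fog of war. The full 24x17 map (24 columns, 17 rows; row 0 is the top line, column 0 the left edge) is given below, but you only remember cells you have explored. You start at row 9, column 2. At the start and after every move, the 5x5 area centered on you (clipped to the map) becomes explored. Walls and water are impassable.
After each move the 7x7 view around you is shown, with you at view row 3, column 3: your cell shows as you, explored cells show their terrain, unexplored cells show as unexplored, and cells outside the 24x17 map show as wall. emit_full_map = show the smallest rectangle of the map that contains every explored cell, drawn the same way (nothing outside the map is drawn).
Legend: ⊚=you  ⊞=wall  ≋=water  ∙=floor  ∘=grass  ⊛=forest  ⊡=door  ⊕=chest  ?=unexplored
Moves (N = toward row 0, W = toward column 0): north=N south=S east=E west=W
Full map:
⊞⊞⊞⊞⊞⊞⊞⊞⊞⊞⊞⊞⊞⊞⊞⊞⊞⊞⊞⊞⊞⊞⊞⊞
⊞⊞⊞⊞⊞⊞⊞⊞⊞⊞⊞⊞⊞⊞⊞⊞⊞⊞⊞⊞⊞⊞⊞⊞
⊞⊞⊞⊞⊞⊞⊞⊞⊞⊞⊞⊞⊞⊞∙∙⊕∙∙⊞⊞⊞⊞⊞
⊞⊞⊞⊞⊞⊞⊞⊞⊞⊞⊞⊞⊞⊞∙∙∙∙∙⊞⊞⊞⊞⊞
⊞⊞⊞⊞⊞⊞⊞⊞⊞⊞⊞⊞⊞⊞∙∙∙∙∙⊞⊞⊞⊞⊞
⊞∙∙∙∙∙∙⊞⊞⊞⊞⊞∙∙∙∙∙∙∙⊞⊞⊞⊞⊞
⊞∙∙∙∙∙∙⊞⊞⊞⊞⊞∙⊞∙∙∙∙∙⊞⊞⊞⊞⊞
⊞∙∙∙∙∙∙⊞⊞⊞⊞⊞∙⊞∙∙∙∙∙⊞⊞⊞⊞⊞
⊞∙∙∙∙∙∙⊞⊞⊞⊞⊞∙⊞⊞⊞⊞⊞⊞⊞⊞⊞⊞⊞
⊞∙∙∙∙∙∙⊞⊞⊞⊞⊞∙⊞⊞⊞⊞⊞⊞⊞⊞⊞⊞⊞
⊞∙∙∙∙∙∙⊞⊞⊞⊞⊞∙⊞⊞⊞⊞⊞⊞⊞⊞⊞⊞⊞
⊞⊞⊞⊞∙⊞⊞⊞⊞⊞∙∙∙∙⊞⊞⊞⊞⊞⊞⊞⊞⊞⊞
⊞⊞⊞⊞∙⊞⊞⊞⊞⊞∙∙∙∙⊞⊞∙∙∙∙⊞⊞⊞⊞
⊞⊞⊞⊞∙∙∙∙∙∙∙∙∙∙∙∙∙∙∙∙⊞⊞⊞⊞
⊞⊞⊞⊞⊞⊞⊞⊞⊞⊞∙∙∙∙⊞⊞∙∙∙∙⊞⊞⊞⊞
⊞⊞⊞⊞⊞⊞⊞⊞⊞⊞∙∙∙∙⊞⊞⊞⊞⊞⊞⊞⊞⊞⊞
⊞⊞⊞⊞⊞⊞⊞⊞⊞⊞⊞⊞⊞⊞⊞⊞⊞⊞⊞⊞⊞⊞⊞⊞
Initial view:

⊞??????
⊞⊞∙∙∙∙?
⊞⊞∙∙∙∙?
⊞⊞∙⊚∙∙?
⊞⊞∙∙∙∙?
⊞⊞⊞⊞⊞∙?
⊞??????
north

⊞??????
⊞⊞∙∙∙∙?
⊞⊞∙∙∙∙?
⊞⊞∙⊚∙∙?
⊞⊞∙∙∙∙?
⊞⊞∙∙∙∙?
⊞⊞⊞⊞⊞∙?

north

⊞??????
⊞⊞∙∙∙∙?
⊞⊞∙∙∙∙?
⊞⊞∙⊚∙∙?
⊞⊞∙∙∙∙?
⊞⊞∙∙∙∙?
⊞⊞∙∙∙∙?

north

⊞??????
⊞⊞⊞⊞⊞⊞?
⊞⊞∙∙∙∙?
⊞⊞∙⊚∙∙?
⊞⊞∙∙∙∙?
⊞⊞∙∙∙∙?
⊞⊞∙∙∙∙?

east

???????
⊞⊞⊞⊞⊞⊞?
⊞∙∙∙∙∙?
⊞∙∙⊚∙∙?
⊞∙∙∙∙∙?
⊞∙∙∙∙∙?
⊞∙∙∙∙??

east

???????
⊞⊞⊞⊞⊞⊞?
∙∙∙∙∙∙?
∙∙∙⊚∙∙?
∙∙∙∙∙∙?
∙∙∙∙∙∙?
∙∙∙∙???

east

???????
⊞⊞⊞⊞⊞⊞?
∙∙∙∙∙⊞?
∙∙∙⊚∙⊞?
∙∙∙∙∙⊞?
∙∙∙∙∙⊞?
∙∙∙????

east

???????
⊞⊞⊞⊞⊞⊞?
∙∙∙∙⊞⊞?
∙∙∙⊚⊞⊞?
∙∙∙∙⊞⊞?
∙∙∙∙⊞⊞?
∙∙?????

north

???????
?⊞⊞⊞⊞⊞?
⊞⊞⊞⊞⊞⊞?
∙∙∙⊚⊞⊞?
∙∙∙∙⊞⊞?
∙∙∙∙⊞⊞?
∙∙∙∙⊞⊞?

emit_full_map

????⊞⊞⊞⊞⊞
⊞⊞⊞⊞⊞⊞⊞⊞⊞
⊞∙∙∙∙∙⊚⊞⊞
⊞∙∙∙∙∙∙⊞⊞
⊞∙∙∙∙∙∙⊞⊞
⊞∙∙∙∙∙∙⊞⊞
⊞∙∙∙∙????
⊞∙∙∙∙????
⊞⊞⊞⊞∙????

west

???????
?⊞⊞⊞⊞⊞⊞
⊞⊞⊞⊞⊞⊞⊞
∙∙∙⊚∙⊞⊞
∙∙∙∙∙⊞⊞
∙∙∙∙∙⊞⊞
∙∙∙∙∙⊞⊞

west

???????
?⊞⊞⊞⊞⊞⊞
⊞⊞⊞⊞⊞⊞⊞
∙∙∙⊚∙∙⊞
∙∙∙∙∙∙⊞
∙∙∙∙∙∙⊞
∙∙∙∙∙∙⊞

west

???????
?⊞⊞⊞⊞⊞⊞
⊞⊞⊞⊞⊞⊞⊞
⊞∙∙⊚∙∙∙
⊞∙∙∙∙∙∙
⊞∙∙∙∙∙∙
⊞∙∙∙∙∙∙

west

⊞??????
⊞⊞⊞⊞⊞⊞⊞
⊞⊞⊞⊞⊞⊞⊞
⊞⊞∙⊚∙∙∙
⊞⊞∙∙∙∙∙
⊞⊞∙∙∙∙∙
⊞⊞∙∙∙∙∙

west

⊞⊞?????
⊞⊞⊞⊞⊞⊞⊞
⊞⊞⊞⊞⊞⊞⊞
⊞⊞⊞⊚∙∙∙
⊞⊞⊞∙∙∙∙
⊞⊞⊞∙∙∙∙
⊞⊞⊞∙∙∙∙

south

⊞⊞⊞⊞⊞⊞⊞
⊞⊞⊞⊞⊞⊞⊞
⊞⊞⊞∙∙∙∙
⊞⊞⊞⊚∙∙∙
⊞⊞⊞∙∙∙∙
⊞⊞⊞∙∙∙∙
⊞⊞⊞∙∙∙∙

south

⊞⊞⊞⊞⊞⊞⊞
⊞⊞⊞∙∙∙∙
⊞⊞⊞∙∙∙∙
⊞⊞⊞⊚∙∙∙
⊞⊞⊞∙∙∙∙
⊞⊞⊞∙∙∙∙
⊞⊞⊞∙∙∙∙

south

⊞⊞⊞∙∙∙∙
⊞⊞⊞∙∙∙∙
⊞⊞⊞∙∙∙∙
⊞⊞⊞⊚∙∙∙
⊞⊞⊞∙∙∙∙
⊞⊞⊞∙∙∙∙
⊞⊞⊞⊞⊞⊞∙

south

⊞⊞⊞∙∙∙∙
⊞⊞⊞∙∙∙∙
⊞⊞⊞∙∙∙∙
⊞⊞⊞⊚∙∙∙
⊞⊞⊞∙∙∙∙
⊞⊞⊞⊞⊞⊞∙
⊞⊞?????

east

⊞⊞∙∙∙∙∙
⊞⊞∙∙∙∙∙
⊞⊞∙∙∙∙∙
⊞⊞∙⊚∙∙?
⊞⊞∙∙∙∙?
⊞⊞⊞⊞⊞∙?
⊞??????

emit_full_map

⊞⊞⊞⊞⊞⊞⊞⊞⊞
⊞⊞⊞⊞⊞⊞⊞⊞⊞
⊞∙∙∙∙∙∙⊞⊞
⊞∙∙∙∙∙∙⊞⊞
⊞∙∙∙∙∙∙⊞⊞
⊞∙∙∙∙∙∙⊞⊞
⊞∙⊚∙∙????
⊞∙∙∙∙????
⊞⊞⊞⊞∙????

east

⊞∙∙∙∙∙∙
⊞∙∙∙∙∙∙
⊞∙∙∙∙∙∙
⊞∙∙⊚∙∙?
⊞∙∙∙∙∙?
⊞⊞⊞⊞∙⊞?
???????

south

⊞∙∙∙∙∙∙
⊞∙∙∙∙∙∙
⊞∙∙∙∙∙?
⊞∙∙⊚∙∙?
⊞⊞⊞⊞∙⊞?
?⊞⊞⊞∙⊞?
???????

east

∙∙∙∙∙∙⊞
∙∙∙∙∙∙⊞
∙∙∙∙∙∙?
∙∙∙⊚∙∙?
⊞⊞⊞∙⊞⊞?
⊞⊞⊞∙⊞⊞?
???????

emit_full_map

⊞⊞⊞⊞⊞⊞⊞⊞⊞
⊞⊞⊞⊞⊞⊞⊞⊞⊞
⊞∙∙∙∙∙∙⊞⊞
⊞∙∙∙∙∙∙⊞⊞
⊞∙∙∙∙∙∙⊞⊞
⊞∙∙∙∙∙∙⊞⊞
⊞∙∙∙∙∙∙??
⊞∙∙∙⊚∙∙??
⊞⊞⊞⊞∙⊞⊞??
?⊞⊞⊞∙⊞⊞??


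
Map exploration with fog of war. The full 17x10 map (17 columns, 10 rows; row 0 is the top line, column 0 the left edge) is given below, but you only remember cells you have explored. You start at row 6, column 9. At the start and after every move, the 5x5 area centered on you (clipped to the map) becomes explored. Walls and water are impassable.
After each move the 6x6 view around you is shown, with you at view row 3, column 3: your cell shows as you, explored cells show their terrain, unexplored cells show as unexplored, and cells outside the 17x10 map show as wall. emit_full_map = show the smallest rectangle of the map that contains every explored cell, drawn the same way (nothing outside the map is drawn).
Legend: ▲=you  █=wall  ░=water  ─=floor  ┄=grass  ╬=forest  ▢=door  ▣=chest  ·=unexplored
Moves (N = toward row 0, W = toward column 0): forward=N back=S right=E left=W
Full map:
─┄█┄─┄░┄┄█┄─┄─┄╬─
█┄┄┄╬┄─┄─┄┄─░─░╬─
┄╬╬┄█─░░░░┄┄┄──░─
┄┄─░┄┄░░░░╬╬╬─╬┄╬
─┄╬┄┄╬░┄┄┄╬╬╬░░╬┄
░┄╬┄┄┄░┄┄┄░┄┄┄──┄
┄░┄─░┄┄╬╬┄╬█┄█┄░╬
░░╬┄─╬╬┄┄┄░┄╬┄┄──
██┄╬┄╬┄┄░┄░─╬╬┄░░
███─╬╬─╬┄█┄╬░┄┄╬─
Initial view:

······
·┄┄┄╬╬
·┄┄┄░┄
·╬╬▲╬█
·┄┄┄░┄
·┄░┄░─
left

······
·░┄┄┄╬
·░┄┄┄░
·┄╬▲┄╬
·╬┄┄┄░
·┄┄░┄░

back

·░┄┄┄╬
·░┄┄┄░
·┄╬╬┄╬
·╬┄▲┄░
·┄┄░┄░
·─╬┄█┄

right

░┄┄┄╬╬
░┄┄┄░┄
┄╬╬┄╬█
╬┄┄▲░┄
┄┄░┄░─
─╬┄█┄╬

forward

······
░┄┄┄╬╬
░┄┄┄░┄
┄╬╬▲╬█
╬┄┄┄░┄
┄┄░┄░─

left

······
·░┄┄┄╬
·░┄┄┄░
·┄╬▲┄╬
·╬┄┄┄░
·┄┄░┄░

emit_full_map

░┄┄┄╬╬
░┄┄┄░┄
┄╬▲┄╬█
╬┄┄┄░┄
┄┄░┄░─
─╬┄█┄╬

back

·░┄┄┄╬
·░┄┄┄░
·┄╬╬┄╬
·╬┄▲┄░
·┄┄░┄░
·─╬┄█┄

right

░┄┄┄╬╬
░┄┄┄░┄
┄╬╬┄╬█
╬┄┄▲░┄
┄┄░┄░─
─╬┄█┄╬

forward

······
░┄┄┄╬╬
░┄┄┄░┄
┄╬╬▲╬█
╬┄┄┄░┄
┄┄░┄░─

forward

······
·░░░╬╬
░┄┄┄╬╬
░┄┄▲░┄
┄╬╬┄╬█
╬┄┄┄░┄

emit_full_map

·░░░╬╬
░┄┄┄╬╬
░┄┄▲░┄
┄╬╬┄╬█
╬┄┄┄░┄
┄┄░┄░─
─╬┄█┄╬

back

·░░░╬╬
░┄┄┄╬╬
░┄┄┄░┄
┄╬╬▲╬█
╬┄┄┄░┄
┄┄░┄░─

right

░░░╬╬·
┄┄┄╬╬╬
┄┄┄░┄┄
╬╬┄▲█┄
┄┄┄░┄╬
┄░┄░─╬

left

·░░░╬╬
░┄┄┄╬╬
░┄┄┄░┄
┄╬╬▲╬█
╬┄┄┄░┄
┄┄░┄░─

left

··░░░╬
·░┄┄┄╬
·░┄┄┄░
·┄╬▲┄╬
·╬┄┄┄░
·┄┄░┄░

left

···░░░
·╬░┄┄┄
·┄░┄┄┄
·┄┄▲╬┄
·╬╬┄┄┄
·╬┄┄░┄

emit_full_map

··░░░╬╬·
╬░┄┄┄╬╬╬
┄░┄┄┄░┄┄
┄┄▲╬┄╬█┄
╬╬┄┄┄░┄╬
╬┄┄░┄░─╬
·─╬┄█┄╬·

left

····░░
·┄╬░┄┄
·┄┄░┄┄
·░┄▲╬╬
·─╬╬┄┄
·┄╬┄┄░

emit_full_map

···░░░╬╬·
┄╬░┄┄┄╬╬╬
┄┄░┄┄┄░┄┄
░┄▲╬╬┄╬█┄
─╬╬┄┄┄░┄╬
┄╬┄┄░┄░─╬
··─╬┄█┄╬·


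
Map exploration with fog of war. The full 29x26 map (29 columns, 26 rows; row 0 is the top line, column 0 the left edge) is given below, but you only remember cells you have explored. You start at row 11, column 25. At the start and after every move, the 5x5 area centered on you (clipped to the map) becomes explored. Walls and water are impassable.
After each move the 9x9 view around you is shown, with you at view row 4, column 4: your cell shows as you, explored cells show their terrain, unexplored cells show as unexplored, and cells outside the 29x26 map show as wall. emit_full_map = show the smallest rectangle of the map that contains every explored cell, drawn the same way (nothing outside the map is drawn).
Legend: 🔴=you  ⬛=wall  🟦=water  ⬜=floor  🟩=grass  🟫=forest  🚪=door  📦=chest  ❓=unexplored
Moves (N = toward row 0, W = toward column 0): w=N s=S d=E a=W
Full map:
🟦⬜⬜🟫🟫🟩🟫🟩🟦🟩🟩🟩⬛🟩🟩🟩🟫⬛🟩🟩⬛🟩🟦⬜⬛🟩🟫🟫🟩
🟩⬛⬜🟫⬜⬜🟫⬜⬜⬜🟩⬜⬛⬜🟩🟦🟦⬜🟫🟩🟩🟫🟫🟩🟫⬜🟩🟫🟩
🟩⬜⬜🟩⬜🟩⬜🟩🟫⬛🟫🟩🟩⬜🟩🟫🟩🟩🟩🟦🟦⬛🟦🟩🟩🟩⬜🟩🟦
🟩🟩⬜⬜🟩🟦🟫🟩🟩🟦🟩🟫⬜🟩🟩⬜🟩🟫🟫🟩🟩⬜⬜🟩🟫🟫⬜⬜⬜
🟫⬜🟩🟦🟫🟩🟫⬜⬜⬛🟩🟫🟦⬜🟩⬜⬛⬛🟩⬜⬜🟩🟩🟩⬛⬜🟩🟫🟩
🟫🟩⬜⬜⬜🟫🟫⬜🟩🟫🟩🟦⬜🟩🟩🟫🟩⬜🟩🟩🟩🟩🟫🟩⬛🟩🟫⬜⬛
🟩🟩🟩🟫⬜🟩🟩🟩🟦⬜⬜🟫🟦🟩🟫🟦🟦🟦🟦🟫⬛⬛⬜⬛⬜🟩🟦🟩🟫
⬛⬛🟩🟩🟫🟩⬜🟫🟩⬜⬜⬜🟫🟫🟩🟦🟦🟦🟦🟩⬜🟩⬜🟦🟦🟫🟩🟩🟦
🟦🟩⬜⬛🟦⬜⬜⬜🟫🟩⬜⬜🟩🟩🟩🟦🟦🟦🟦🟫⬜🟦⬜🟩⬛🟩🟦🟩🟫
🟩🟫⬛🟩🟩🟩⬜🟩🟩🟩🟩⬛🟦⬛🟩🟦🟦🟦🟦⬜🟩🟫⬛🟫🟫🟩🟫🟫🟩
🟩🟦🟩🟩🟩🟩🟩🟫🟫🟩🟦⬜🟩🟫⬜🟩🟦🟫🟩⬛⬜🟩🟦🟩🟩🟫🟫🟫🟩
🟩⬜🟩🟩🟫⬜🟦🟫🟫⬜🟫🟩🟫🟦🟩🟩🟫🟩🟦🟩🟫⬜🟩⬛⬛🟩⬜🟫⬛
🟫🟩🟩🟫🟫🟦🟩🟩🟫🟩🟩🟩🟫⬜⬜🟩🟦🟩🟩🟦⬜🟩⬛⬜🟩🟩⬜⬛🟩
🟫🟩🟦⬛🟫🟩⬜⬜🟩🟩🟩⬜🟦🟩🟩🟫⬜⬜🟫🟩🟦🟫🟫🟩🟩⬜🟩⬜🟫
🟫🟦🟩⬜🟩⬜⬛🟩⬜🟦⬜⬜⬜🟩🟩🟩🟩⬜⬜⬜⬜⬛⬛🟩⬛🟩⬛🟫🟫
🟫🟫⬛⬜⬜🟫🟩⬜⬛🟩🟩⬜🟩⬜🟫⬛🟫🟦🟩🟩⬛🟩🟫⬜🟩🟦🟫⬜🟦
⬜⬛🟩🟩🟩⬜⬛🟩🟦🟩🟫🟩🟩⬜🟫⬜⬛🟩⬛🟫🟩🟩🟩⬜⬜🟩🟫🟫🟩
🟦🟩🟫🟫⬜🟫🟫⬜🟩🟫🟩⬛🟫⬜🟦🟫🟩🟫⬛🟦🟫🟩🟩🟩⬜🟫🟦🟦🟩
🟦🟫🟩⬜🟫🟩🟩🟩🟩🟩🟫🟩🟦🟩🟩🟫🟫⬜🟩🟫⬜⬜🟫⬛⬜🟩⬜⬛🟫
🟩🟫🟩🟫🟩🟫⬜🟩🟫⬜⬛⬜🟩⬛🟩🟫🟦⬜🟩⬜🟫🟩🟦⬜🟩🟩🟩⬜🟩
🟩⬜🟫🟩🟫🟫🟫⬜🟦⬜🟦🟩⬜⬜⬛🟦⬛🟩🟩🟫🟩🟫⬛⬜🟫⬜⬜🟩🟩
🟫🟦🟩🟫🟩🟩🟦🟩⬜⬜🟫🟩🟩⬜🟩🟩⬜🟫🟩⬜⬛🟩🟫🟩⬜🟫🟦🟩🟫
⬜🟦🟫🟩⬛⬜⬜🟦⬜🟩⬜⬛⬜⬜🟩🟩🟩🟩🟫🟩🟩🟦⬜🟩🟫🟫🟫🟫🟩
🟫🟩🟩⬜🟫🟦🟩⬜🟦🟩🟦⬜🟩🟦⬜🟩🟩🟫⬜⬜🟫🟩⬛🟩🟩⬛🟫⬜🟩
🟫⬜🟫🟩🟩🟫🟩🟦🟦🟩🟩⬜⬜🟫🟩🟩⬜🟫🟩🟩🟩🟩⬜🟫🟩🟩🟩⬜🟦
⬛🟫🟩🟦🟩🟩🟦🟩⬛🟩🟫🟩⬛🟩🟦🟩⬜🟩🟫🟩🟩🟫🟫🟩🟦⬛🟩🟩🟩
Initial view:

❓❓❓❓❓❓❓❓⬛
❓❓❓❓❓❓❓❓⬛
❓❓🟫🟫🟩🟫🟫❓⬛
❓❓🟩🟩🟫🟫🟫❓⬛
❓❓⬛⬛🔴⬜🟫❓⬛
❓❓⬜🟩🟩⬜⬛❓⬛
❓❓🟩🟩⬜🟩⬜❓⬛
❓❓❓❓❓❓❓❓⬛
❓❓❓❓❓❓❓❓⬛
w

❓❓❓❓❓❓❓❓⬛
❓❓❓❓❓❓❓❓⬛
❓❓🟩⬛🟩🟦🟩❓⬛
❓❓🟫🟫🟩🟫🟫❓⬛
❓❓🟩🟩🔴🟫🟫❓⬛
❓❓⬛⬛🟩⬜🟫❓⬛
❓❓⬜🟩🟩⬜⬛❓⬛
❓❓🟩🟩⬜🟩⬜❓⬛
❓❓❓❓❓❓❓❓⬛

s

❓❓❓❓❓❓❓❓⬛
❓❓🟩⬛🟩🟦🟩❓⬛
❓❓🟫🟫🟩🟫🟫❓⬛
❓❓🟩🟩🟫🟫🟫❓⬛
❓❓⬛⬛🔴⬜🟫❓⬛
❓❓⬜🟩🟩⬜⬛❓⬛
❓❓🟩🟩⬜🟩⬜❓⬛
❓❓❓❓❓❓❓❓⬛
❓❓❓❓❓❓❓❓⬛

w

❓❓❓❓❓❓❓❓⬛
❓❓❓❓❓❓❓❓⬛
❓❓🟩⬛🟩🟦🟩❓⬛
❓❓🟫🟫🟩🟫🟫❓⬛
❓❓🟩🟩🔴🟫🟫❓⬛
❓❓⬛⬛🟩⬜🟫❓⬛
❓❓⬜🟩🟩⬜⬛❓⬛
❓❓🟩🟩⬜🟩⬜❓⬛
❓❓❓❓❓❓❓❓⬛

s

❓❓❓❓❓❓❓❓⬛
❓❓🟩⬛🟩🟦🟩❓⬛
❓❓🟫🟫🟩🟫🟫❓⬛
❓❓🟩🟩🟫🟫🟫❓⬛
❓❓⬛⬛🔴⬜🟫❓⬛
❓❓⬜🟩🟩⬜⬛❓⬛
❓❓🟩🟩⬜🟩⬜❓⬛
❓❓❓❓❓❓❓❓⬛
❓❓❓❓❓❓❓❓⬛


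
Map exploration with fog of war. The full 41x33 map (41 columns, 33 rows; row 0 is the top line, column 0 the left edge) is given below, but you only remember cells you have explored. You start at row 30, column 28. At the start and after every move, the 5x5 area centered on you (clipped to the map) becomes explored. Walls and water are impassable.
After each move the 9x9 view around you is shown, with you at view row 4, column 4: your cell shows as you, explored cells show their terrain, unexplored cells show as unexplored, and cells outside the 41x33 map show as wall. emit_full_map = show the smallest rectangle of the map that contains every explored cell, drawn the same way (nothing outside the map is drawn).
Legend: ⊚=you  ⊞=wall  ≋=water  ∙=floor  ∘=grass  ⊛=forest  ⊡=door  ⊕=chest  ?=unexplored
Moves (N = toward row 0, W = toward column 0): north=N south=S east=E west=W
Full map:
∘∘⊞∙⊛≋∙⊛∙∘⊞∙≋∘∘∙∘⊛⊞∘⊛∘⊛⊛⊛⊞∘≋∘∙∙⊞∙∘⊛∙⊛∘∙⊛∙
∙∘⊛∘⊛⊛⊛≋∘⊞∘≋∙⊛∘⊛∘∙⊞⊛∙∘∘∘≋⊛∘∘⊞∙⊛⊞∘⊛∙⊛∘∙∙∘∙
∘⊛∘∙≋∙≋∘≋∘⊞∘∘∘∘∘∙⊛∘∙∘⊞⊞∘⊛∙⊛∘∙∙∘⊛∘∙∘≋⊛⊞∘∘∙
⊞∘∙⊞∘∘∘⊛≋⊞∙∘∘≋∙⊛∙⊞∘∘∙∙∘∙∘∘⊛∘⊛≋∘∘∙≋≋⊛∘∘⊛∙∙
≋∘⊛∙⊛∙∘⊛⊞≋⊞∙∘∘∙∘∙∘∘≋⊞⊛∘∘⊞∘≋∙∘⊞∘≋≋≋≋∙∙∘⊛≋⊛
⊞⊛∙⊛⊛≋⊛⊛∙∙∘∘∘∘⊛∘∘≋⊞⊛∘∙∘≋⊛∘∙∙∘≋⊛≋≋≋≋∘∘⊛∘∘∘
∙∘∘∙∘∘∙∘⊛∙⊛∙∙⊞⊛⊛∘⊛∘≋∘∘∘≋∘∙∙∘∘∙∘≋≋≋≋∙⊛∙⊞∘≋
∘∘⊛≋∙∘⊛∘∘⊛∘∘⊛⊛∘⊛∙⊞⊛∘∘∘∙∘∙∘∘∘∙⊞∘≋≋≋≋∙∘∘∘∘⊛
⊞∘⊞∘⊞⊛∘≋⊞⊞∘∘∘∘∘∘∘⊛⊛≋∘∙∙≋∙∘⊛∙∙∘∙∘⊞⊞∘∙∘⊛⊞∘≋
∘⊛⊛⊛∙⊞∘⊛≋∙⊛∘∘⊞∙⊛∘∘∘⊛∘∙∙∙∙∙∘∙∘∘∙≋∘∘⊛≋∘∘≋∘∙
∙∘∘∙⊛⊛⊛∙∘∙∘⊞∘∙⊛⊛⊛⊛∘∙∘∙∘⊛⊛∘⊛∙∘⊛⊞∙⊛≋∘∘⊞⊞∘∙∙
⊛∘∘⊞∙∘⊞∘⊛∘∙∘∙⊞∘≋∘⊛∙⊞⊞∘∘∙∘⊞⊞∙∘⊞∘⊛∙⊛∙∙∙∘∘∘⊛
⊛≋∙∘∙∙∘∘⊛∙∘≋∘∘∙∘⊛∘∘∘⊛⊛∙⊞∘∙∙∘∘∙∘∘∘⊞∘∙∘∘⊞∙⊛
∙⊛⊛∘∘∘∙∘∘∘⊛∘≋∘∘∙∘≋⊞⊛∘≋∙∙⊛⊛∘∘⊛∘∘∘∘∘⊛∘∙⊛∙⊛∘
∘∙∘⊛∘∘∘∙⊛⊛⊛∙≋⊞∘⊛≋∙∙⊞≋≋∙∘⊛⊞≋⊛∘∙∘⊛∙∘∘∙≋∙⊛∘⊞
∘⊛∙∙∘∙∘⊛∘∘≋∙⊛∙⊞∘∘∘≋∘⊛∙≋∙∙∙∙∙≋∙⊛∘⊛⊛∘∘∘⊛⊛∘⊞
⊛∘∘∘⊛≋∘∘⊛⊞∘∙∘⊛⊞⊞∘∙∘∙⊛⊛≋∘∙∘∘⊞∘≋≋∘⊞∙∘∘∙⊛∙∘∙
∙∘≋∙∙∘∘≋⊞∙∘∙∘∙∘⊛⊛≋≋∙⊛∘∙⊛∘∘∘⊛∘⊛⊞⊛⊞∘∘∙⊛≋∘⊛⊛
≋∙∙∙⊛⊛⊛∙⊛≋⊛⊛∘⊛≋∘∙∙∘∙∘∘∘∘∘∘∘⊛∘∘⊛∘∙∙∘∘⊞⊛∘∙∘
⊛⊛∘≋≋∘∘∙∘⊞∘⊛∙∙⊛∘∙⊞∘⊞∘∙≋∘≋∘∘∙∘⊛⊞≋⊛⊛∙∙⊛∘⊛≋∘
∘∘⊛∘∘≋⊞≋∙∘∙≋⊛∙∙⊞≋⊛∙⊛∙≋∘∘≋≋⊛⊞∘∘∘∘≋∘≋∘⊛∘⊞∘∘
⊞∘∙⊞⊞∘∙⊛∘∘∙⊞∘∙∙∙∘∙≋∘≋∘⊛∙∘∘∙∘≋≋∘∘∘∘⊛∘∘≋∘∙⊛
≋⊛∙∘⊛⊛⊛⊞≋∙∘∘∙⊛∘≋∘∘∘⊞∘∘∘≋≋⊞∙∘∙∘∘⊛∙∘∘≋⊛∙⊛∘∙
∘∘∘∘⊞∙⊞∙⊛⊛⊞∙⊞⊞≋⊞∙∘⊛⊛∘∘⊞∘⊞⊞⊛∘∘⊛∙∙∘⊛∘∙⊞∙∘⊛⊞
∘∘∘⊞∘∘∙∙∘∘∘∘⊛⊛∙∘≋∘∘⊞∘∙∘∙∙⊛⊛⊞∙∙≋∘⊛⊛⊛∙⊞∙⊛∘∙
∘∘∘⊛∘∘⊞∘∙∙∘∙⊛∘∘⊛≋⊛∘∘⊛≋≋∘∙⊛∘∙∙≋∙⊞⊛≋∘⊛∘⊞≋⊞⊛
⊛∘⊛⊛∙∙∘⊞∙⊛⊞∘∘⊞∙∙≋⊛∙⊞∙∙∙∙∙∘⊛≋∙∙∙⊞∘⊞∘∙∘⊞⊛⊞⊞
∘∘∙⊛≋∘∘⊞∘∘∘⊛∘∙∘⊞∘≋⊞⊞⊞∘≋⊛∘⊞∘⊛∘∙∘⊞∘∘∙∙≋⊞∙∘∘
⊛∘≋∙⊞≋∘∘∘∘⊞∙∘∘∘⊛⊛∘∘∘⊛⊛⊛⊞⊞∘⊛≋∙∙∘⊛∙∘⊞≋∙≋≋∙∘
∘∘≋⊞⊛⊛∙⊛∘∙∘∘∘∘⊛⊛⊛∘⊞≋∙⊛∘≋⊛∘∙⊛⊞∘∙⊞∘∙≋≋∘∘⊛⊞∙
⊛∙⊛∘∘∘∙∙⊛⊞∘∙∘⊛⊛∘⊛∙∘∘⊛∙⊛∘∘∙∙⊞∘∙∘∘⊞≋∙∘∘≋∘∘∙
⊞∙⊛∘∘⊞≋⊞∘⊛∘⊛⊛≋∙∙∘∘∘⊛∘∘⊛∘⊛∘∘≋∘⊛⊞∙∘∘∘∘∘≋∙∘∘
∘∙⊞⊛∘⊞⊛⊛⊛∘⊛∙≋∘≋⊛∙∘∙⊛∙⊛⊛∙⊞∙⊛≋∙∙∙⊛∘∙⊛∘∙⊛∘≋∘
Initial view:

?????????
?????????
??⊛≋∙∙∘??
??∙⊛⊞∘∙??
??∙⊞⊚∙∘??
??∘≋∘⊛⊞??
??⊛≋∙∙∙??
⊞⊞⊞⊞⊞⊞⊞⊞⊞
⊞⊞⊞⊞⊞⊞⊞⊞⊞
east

?????????
?????????
?⊛≋∙∙∘⊛??
?∙⊛⊞∘∙⊞??
?∙⊞∘⊚∘∘??
?∘≋∘⊛⊞∙??
?⊛≋∙∙∙⊛??
⊞⊞⊞⊞⊞⊞⊞⊞⊞
⊞⊞⊞⊞⊞⊞⊞⊞⊞

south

?????????
?⊛≋∙∙∘⊛??
?∙⊛⊞∘∙⊞??
?∙⊞∘∙∘∘??
?∘≋∘⊚⊞∙??
?⊛≋∙∙∙⊛??
⊞⊞⊞⊞⊞⊞⊞⊞⊞
⊞⊞⊞⊞⊞⊞⊞⊞⊞
⊞⊞⊞⊞⊞⊞⊞⊞⊞

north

?????????
?????????
?⊛≋∙∙∘⊛??
?∙⊛⊞∘∙⊞??
?∙⊞∘⊚∘∘??
?∘≋∘⊛⊞∙??
?⊛≋∙∙∙⊛??
⊞⊞⊞⊞⊞⊞⊞⊞⊞
⊞⊞⊞⊞⊞⊞⊞⊞⊞

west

?????????
?????????
??⊛≋∙∙∘⊛?
??∙⊛⊞∘∙⊞?
??∙⊞⊚∙∘∘?
??∘≋∘⊛⊞∙?
??⊛≋∙∙∙⊛?
⊞⊞⊞⊞⊞⊞⊞⊞⊞
⊞⊞⊞⊞⊞⊞⊞⊞⊞


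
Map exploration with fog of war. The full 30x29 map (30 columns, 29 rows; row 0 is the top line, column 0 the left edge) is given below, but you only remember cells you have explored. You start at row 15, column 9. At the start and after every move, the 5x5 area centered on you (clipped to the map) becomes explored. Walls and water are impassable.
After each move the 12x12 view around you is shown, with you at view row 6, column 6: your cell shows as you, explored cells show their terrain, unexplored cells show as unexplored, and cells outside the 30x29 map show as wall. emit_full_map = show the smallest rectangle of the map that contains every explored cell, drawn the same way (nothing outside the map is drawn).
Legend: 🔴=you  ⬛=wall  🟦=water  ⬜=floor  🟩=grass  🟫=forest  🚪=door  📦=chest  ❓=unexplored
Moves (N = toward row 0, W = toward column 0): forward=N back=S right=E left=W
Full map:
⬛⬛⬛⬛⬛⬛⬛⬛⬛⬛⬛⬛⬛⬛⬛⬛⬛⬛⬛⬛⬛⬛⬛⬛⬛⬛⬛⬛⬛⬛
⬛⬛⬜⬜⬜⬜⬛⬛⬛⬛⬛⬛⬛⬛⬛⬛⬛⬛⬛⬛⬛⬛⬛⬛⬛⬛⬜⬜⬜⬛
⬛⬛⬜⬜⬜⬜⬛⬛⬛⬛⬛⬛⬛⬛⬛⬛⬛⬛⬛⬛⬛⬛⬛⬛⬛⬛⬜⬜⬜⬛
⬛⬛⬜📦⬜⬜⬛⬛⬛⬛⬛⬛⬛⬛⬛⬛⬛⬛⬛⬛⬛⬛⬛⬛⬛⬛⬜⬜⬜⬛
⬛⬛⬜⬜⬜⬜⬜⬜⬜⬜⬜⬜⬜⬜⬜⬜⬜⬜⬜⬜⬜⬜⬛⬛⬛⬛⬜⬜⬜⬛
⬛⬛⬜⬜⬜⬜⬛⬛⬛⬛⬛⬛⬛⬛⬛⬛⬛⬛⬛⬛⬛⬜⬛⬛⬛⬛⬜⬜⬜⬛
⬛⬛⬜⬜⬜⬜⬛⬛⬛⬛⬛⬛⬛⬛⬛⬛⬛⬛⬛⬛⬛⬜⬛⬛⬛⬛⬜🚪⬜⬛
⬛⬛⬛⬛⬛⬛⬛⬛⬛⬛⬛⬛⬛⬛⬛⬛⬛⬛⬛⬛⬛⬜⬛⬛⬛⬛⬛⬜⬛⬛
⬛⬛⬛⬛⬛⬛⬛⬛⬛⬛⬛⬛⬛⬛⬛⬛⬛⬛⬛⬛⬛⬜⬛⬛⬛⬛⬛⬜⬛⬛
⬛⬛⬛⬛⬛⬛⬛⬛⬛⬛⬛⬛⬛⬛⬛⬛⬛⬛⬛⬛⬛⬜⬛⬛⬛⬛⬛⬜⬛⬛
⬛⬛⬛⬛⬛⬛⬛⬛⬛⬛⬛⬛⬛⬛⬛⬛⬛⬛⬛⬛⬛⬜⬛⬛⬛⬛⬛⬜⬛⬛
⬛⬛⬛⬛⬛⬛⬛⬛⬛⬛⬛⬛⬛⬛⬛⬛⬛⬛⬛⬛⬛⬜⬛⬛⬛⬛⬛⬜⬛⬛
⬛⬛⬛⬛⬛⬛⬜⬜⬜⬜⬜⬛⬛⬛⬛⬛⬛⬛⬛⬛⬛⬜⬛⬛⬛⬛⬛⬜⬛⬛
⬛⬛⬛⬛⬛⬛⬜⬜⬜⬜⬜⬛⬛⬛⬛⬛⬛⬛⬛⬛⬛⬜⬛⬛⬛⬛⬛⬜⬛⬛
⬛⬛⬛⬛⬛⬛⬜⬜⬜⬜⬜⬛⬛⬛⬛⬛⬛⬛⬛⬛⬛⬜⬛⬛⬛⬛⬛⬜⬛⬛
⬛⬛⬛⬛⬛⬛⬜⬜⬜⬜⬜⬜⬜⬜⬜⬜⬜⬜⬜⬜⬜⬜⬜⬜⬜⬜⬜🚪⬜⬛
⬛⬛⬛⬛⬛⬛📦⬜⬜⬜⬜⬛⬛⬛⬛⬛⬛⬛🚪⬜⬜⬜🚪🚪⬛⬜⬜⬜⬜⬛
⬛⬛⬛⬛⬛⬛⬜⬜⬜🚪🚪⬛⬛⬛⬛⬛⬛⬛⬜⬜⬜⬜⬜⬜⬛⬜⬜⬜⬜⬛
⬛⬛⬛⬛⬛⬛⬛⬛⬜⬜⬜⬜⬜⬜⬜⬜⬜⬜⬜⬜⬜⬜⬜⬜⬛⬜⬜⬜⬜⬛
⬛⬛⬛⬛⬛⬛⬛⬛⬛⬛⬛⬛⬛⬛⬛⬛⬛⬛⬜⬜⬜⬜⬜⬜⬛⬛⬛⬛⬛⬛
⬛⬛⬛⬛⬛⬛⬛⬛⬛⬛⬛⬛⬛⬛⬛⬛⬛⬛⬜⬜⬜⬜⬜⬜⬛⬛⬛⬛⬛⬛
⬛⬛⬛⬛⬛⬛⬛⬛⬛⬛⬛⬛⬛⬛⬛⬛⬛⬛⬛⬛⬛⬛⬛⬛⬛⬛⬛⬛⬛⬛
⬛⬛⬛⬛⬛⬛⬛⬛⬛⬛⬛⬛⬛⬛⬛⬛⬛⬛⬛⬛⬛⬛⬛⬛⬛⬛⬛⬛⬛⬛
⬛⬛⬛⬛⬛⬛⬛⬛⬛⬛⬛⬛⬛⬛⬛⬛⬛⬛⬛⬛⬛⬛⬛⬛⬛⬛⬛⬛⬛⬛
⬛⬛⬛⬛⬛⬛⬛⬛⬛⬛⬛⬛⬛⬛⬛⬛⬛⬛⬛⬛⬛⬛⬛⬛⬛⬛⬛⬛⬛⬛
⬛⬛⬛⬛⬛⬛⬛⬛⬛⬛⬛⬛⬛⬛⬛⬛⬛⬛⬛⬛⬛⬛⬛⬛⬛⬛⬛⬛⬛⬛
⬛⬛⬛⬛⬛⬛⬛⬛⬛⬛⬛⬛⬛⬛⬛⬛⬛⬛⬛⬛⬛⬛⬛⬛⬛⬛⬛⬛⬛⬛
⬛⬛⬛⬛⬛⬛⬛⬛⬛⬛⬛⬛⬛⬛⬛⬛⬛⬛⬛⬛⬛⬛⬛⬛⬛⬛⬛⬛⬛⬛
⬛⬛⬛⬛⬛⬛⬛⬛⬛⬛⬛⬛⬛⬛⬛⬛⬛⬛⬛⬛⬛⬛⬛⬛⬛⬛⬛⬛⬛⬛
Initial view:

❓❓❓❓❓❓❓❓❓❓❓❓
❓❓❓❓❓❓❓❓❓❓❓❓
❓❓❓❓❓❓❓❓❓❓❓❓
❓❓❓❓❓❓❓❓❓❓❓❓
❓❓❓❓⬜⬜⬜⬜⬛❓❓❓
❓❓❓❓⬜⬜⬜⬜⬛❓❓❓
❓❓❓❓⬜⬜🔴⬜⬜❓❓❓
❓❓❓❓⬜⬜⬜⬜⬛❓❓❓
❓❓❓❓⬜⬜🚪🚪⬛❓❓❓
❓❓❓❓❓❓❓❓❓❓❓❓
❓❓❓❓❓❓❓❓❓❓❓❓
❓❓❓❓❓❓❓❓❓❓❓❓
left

❓❓❓❓❓❓❓❓❓❓❓❓
❓❓❓❓❓❓❓❓❓❓❓❓
❓❓❓❓❓❓❓❓❓❓❓❓
❓❓❓❓❓❓❓❓❓❓❓❓
❓❓❓❓⬜⬜⬜⬜⬜⬛❓❓
❓❓❓❓⬜⬜⬜⬜⬜⬛❓❓
❓❓❓❓⬜⬜🔴⬜⬜⬜❓❓
❓❓❓❓📦⬜⬜⬜⬜⬛❓❓
❓❓❓❓⬜⬜⬜🚪🚪⬛❓❓
❓❓❓❓❓❓❓❓❓❓❓❓
❓❓❓❓❓❓❓❓❓❓❓❓
❓❓❓❓❓❓❓❓❓❓❓❓

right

❓❓❓❓❓❓❓❓❓❓❓❓
❓❓❓❓❓❓❓❓❓❓❓❓
❓❓❓❓❓❓❓❓❓❓❓❓
❓❓❓❓❓❓❓❓❓❓❓❓
❓❓❓⬜⬜⬜⬜⬜⬛❓❓❓
❓❓❓⬜⬜⬜⬜⬜⬛❓❓❓
❓❓❓⬜⬜⬜🔴⬜⬜❓❓❓
❓❓❓📦⬜⬜⬜⬜⬛❓❓❓
❓❓❓⬜⬜⬜🚪🚪⬛❓❓❓
❓❓❓❓❓❓❓❓❓❓❓❓
❓❓❓❓❓❓❓❓❓❓❓❓
❓❓❓❓❓❓❓❓❓❓❓❓

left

❓❓❓❓❓❓❓❓❓❓❓❓
❓❓❓❓❓❓❓❓❓❓❓❓
❓❓❓❓❓❓❓❓❓❓❓❓
❓❓❓❓❓❓❓❓❓❓❓❓
❓❓❓❓⬜⬜⬜⬜⬜⬛❓❓
❓❓❓❓⬜⬜⬜⬜⬜⬛❓❓
❓❓❓❓⬜⬜🔴⬜⬜⬜❓❓
❓❓❓❓📦⬜⬜⬜⬜⬛❓❓
❓❓❓❓⬜⬜⬜🚪🚪⬛❓❓
❓❓❓❓❓❓❓❓❓❓❓❓
❓❓❓❓❓❓❓❓❓❓❓❓
❓❓❓❓❓❓❓❓❓❓❓❓

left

❓❓❓❓❓❓❓❓❓❓❓❓
❓❓❓❓❓❓❓❓❓❓❓❓
❓❓❓❓❓❓❓❓❓❓❓❓
❓❓❓❓❓❓❓❓❓❓❓❓
❓❓❓❓⬛⬜⬜⬜⬜⬜⬛❓
❓❓❓❓⬛⬜⬜⬜⬜⬜⬛❓
❓❓❓❓⬛⬜🔴⬜⬜⬜⬜❓
❓❓❓❓⬛📦⬜⬜⬜⬜⬛❓
❓❓❓❓⬛⬜⬜⬜🚪🚪⬛❓
❓❓❓❓❓❓❓❓❓❓❓❓
❓❓❓❓❓❓❓❓❓❓❓❓
❓❓❓❓❓❓❓❓❓❓❓❓

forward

❓❓❓❓❓❓❓❓❓❓❓❓
❓❓❓❓❓❓❓❓❓❓❓❓
❓❓❓❓❓❓❓❓❓❓❓❓
❓❓❓❓❓❓❓❓❓❓❓❓
❓❓❓❓⬛⬜⬜⬜⬜❓❓❓
❓❓❓❓⬛⬜⬜⬜⬜⬜⬛❓
❓❓❓❓⬛⬜🔴⬜⬜⬜⬛❓
❓❓❓❓⬛⬜⬜⬜⬜⬜⬜❓
❓❓❓❓⬛📦⬜⬜⬜⬜⬛❓
❓❓❓❓⬛⬜⬜⬜🚪🚪⬛❓
❓❓❓❓❓❓❓❓❓❓❓❓
❓❓❓❓❓❓❓❓❓❓❓❓

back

❓❓❓❓❓❓❓❓❓❓❓❓
❓❓❓❓❓❓❓❓❓❓❓❓
❓❓❓❓❓❓❓❓❓❓❓❓
❓❓❓❓⬛⬜⬜⬜⬜❓❓❓
❓❓❓❓⬛⬜⬜⬜⬜⬜⬛❓
❓❓❓❓⬛⬜⬜⬜⬜⬜⬛❓
❓❓❓❓⬛⬜🔴⬜⬜⬜⬜❓
❓❓❓❓⬛📦⬜⬜⬜⬜⬛❓
❓❓❓❓⬛⬜⬜⬜🚪🚪⬛❓
❓❓❓❓❓❓❓❓❓❓❓❓
❓❓❓❓❓❓❓❓❓❓❓❓
❓❓❓❓❓❓❓❓❓❓❓❓

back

❓❓❓❓❓❓❓❓❓❓❓❓
❓❓❓❓❓❓❓❓❓❓❓❓
❓❓❓❓⬛⬜⬜⬜⬜❓❓❓
❓❓❓❓⬛⬜⬜⬜⬜⬜⬛❓
❓❓❓❓⬛⬜⬜⬜⬜⬜⬛❓
❓❓❓❓⬛⬜⬜⬜⬜⬜⬜❓
❓❓❓❓⬛📦🔴⬜⬜⬜⬛❓
❓❓❓❓⬛⬜⬜⬜🚪🚪⬛❓
❓❓❓❓⬛⬛⬛⬜⬜❓❓❓
❓❓❓❓❓❓❓❓❓❓❓❓
❓❓❓❓❓❓❓❓❓❓❓❓
❓❓❓❓❓❓❓❓❓❓❓❓

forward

❓❓❓❓❓❓❓❓❓❓❓❓
❓❓❓❓❓❓❓❓❓❓❓❓
❓❓❓❓❓❓❓❓❓❓❓❓
❓❓❓❓⬛⬜⬜⬜⬜❓❓❓
❓❓❓❓⬛⬜⬜⬜⬜⬜⬛❓
❓❓❓❓⬛⬜⬜⬜⬜⬜⬛❓
❓❓❓❓⬛⬜🔴⬜⬜⬜⬜❓
❓❓❓❓⬛📦⬜⬜⬜⬜⬛❓
❓❓❓❓⬛⬜⬜⬜🚪🚪⬛❓
❓❓❓❓⬛⬛⬛⬜⬜❓❓❓
❓❓❓❓❓❓❓❓❓❓❓❓
❓❓❓❓❓❓❓❓❓❓❓❓

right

❓❓❓❓❓❓❓❓❓❓❓❓
❓❓❓❓❓❓❓❓❓❓❓❓
❓❓❓❓❓❓❓❓❓❓❓❓
❓❓❓⬛⬜⬜⬜⬜❓❓❓❓
❓❓❓⬛⬜⬜⬜⬜⬜⬛❓❓
❓❓❓⬛⬜⬜⬜⬜⬜⬛❓❓
❓❓❓⬛⬜⬜🔴⬜⬜⬜❓❓
❓❓❓⬛📦⬜⬜⬜⬜⬛❓❓
❓❓❓⬛⬜⬜⬜🚪🚪⬛❓❓
❓❓❓⬛⬛⬛⬜⬜❓❓❓❓
❓❓❓❓❓❓❓❓❓❓❓❓
❓❓❓❓❓❓❓❓❓❓❓❓

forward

❓❓❓❓❓❓❓❓❓❓❓❓
❓❓❓❓❓❓❓❓❓❓❓❓
❓❓❓❓❓❓❓❓❓❓❓❓
❓❓❓❓❓❓❓❓❓❓❓❓
❓❓❓⬛⬜⬜⬜⬜⬜❓❓❓
❓❓❓⬛⬜⬜⬜⬜⬜⬛❓❓
❓❓❓⬛⬜⬜🔴⬜⬜⬛❓❓
❓❓❓⬛⬜⬜⬜⬜⬜⬜❓❓
❓❓❓⬛📦⬜⬜⬜⬜⬛❓❓
❓❓❓⬛⬜⬜⬜🚪🚪⬛❓❓
❓❓❓⬛⬛⬛⬜⬜❓❓❓❓
❓❓❓❓❓❓❓❓❓❓❓❓

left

❓❓❓❓❓❓❓❓❓❓❓❓
❓❓❓❓❓❓❓❓❓❓❓❓
❓❓❓❓❓❓❓❓❓❓❓❓
❓❓❓❓❓❓❓❓❓❓❓❓
❓❓❓❓⬛⬜⬜⬜⬜⬜❓❓
❓❓❓❓⬛⬜⬜⬜⬜⬜⬛❓
❓❓❓❓⬛⬜🔴⬜⬜⬜⬛❓
❓❓❓❓⬛⬜⬜⬜⬜⬜⬜❓
❓❓❓❓⬛📦⬜⬜⬜⬜⬛❓
❓❓❓❓⬛⬜⬜⬜🚪🚪⬛❓
❓❓❓❓⬛⬛⬛⬜⬜❓❓❓
❓❓❓❓❓❓❓❓❓❓❓❓

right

❓❓❓❓❓❓❓❓❓❓❓❓
❓❓❓❓❓❓❓❓❓❓❓❓
❓❓❓❓❓❓❓❓❓❓❓❓
❓❓❓❓❓❓❓❓❓❓❓❓
❓❓❓⬛⬜⬜⬜⬜⬜❓❓❓
❓❓❓⬛⬜⬜⬜⬜⬜⬛❓❓
❓❓❓⬛⬜⬜🔴⬜⬜⬛❓❓
❓❓❓⬛⬜⬜⬜⬜⬜⬜❓❓
❓❓❓⬛📦⬜⬜⬜⬜⬛❓❓
❓❓❓⬛⬜⬜⬜🚪🚪⬛❓❓
❓❓❓⬛⬛⬛⬜⬜❓❓❓❓
❓❓❓❓❓❓❓❓❓❓❓❓

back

❓❓❓❓❓❓❓❓❓❓❓❓
❓❓❓❓❓❓❓❓❓❓❓❓
❓❓❓❓❓❓❓❓❓❓❓❓
❓❓❓⬛⬜⬜⬜⬜⬜❓❓❓
❓❓❓⬛⬜⬜⬜⬜⬜⬛❓❓
❓❓❓⬛⬜⬜⬜⬜⬜⬛❓❓
❓❓❓⬛⬜⬜🔴⬜⬜⬜❓❓
❓❓❓⬛📦⬜⬜⬜⬜⬛❓❓
❓❓❓⬛⬜⬜⬜🚪🚪⬛❓❓
❓❓❓⬛⬛⬛⬜⬜❓❓❓❓
❓❓❓❓❓❓❓❓❓❓❓❓
❓❓❓❓❓❓❓❓❓❓❓❓

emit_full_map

⬛⬜⬜⬜⬜⬜❓
⬛⬜⬜⬜⬜⬜⬛
⬛⬜⬜⬜⬜⬜⬛
⬛⬜⬜🔴⬜⬜⬜
⬛📦⬜⬜⬜⬜⬛
⬛⬜⬜⬜🚪🚪⬛
⬛⬛⬛⬜⬜❓❓
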